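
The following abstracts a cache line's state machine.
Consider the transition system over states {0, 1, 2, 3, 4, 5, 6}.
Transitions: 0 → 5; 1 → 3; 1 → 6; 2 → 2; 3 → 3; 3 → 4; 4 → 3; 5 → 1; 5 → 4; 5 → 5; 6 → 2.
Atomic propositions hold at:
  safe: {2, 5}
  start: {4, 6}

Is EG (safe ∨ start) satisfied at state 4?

Sat(safe ∨ start) = {2, 4, 5, 6}
EG (safe ∨ start): greatest fixpoint, start Z0 = {2, 4, 5, 6}, keep only states in Sat with some successor in Z. Z1 = {2, 5, 6}; fixed.
Sat(EG (safe ∨ start)) = {2, 5, 6}
4 ∉ Sat(EG (safe ∨ start)) = {2, 5, 6}, so the formula does not hold at 4.

No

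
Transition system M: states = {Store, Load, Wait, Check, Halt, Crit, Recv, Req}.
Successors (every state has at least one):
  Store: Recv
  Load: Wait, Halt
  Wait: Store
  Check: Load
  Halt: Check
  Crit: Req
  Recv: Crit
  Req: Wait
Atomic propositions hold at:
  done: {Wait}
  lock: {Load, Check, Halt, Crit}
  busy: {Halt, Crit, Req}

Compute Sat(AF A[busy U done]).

{Store, Wait, Crit, Recv, Req}

A[busy U done]: least fixpoint, start Z0 = Sat(done) = {Wait}, add states in Sat(busy) with every successor in Z. Z1 = {Wait, Req}; Z2 = {Wait, Crit, Req}; fixed.
Sat(A[busy U done]) = {Wait, Crit, Req}
AF A[busy U done]: least fixpoint, start Z0 = {Wait, Crit, Req}, add states with every successor in Z. Z1 = {Wait, Crit, Recv, Req}; Z2 = {Store, Wait, Crit, Recv, Req}; fixed.
Sat(AF A[busy U done]) = {Store, Wait, Crit, Recv, Req}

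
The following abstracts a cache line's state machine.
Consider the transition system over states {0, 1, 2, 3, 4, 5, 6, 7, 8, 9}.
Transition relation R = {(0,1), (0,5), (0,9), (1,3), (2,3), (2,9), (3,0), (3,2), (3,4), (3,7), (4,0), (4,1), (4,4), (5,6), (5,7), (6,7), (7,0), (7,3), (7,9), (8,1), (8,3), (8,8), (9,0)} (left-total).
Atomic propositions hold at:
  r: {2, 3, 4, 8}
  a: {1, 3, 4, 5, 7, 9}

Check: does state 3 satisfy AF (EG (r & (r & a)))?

Yes

Sat(r & a) = {3, 4}
Sat(r & (r & a)) = {3, 4}
EG (r & (r & a)): greatest fixpoint, start Z0 = {3, 4}, keep only states in Sat with some successor in Z. Already a fixed point.
Sat(EG (r & (r & a))) = {3, 4}
AF (EG (r & (r & a))): least fixpoint, start Z0 = {3, 4}, add states with every successor in Z. Z1 = {1, 3, 4}; fixed.
Sat(AF (EG (r & (r & a)))) = {1, 3, 4}
3 ∈ Sat(AF (EG (r & (r & a)))) = {1, 3, 4}, so the formula holds at 3.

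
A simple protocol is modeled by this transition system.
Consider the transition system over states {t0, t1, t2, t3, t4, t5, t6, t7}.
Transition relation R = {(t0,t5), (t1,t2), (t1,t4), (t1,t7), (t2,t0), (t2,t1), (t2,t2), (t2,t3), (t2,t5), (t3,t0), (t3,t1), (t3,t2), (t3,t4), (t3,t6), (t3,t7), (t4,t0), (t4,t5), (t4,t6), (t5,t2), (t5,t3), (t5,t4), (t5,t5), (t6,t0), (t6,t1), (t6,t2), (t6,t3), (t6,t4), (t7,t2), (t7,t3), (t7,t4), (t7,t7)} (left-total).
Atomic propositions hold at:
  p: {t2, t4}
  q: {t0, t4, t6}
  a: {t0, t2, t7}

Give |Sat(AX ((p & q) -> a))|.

Sat(p & q) = {t4}
Sat((p & q) -> a) = {t0, t1, t2, t3, t5, t6, t7}
Sat(AX ((p & q) -> a)) = {s : every successor in {t0, t1, t2, t3, t5, t6, t7}} = {t0, t2, t4}
|Sat(AX ((p & q) -> a))| = |{t0, t2, t4}| = 3.

3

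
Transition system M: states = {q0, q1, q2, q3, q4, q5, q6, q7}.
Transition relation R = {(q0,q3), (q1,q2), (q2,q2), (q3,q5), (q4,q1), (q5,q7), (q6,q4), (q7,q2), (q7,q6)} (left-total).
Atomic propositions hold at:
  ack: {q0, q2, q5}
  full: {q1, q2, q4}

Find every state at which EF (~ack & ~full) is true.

{q0, q3, q5, q6, q7}

Sat(~ack) = {q1, q3, q4, q6, q7}
Sat(~full) = {q0, q3, q5, q6, q7}
Sat(~ack & ~full) = {q3, q6, q7}
EF (~ack & ~full): least fixpoint, start Z0 = {q3, q6, q7}, add states with some successor in Z. Z1 = {q0, q3, q5, q6, q7}; fixed.
Sat(EF (~ack & ~full)) = {q0, q3, q5, q6, q7}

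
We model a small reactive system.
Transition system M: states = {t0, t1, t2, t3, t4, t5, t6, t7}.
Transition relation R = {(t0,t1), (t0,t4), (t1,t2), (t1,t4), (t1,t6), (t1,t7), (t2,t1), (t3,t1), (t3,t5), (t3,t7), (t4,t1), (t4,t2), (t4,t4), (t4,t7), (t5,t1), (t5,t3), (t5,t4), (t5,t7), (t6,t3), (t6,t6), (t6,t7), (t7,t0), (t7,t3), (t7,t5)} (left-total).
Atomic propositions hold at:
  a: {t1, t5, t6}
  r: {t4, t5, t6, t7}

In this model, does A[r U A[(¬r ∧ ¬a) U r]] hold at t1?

No

Sat(¬r) = {t0, t1, t2, t3}
Sat(¬a) = {t0, t2, t3, t4, t7}
Sat(¬r ∧ ¬a) = {t0, t2, t3}
A[(¬r ∧ ¬a) U r]: least fixpoint, start Z0 = Sat(r) = {t4, t5, t6, t7}, add states in Sat(¬r ∧ ¬a) with every successor in Z. Already a fixed point.
Sat(A[(¬r ∧ ¬a) U r]) = {t4, t5, t6, t7}
A[r U A[(¬r ∧ ¬a) U r]]: least fixpoint, start Z0 = Sat(A[(¬r ∧ ¬a) U r]) = {t4, t5, t6, t7}, add states in Sat(r) with every successor in Z. Already a fixed point.
Sat(A[r U A[(¬r ∧ ¬a) U r]]) = {t4, t5, t6, t7}
t1 ∉ Sat(A[r U A[(¬r ∧ ¬a) U r]]) = {t4, t5, t6, t7}, so the formula does not hold at t1.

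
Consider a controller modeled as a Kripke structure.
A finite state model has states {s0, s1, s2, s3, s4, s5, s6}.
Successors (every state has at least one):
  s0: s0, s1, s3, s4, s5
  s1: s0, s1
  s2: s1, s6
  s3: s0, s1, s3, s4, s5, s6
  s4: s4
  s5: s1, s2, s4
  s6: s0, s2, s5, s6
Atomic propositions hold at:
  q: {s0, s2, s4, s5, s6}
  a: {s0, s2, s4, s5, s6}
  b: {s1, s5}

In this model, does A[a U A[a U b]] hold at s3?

No

A[a U b]: least fixpoint, start Z0 = Sat(b) = {s1, s5}, add states in Sat(a) with every successor in Z. Already a fixed point.
Sat(A[a U b]) = {s1, s5}
A[a U A[a U b]]: least fixpoint, start Z0 = Sat(A[a U b]) = {s1, s5}, add states in Sat(a) with every successor in Z. Already a fixed point.
Sat(A[a U A[a U b]]) = {s1, s5}
s3 ∉ Sat(A[a U A[a U b]]) = {s1, s5}, so the formula does not hold at s3.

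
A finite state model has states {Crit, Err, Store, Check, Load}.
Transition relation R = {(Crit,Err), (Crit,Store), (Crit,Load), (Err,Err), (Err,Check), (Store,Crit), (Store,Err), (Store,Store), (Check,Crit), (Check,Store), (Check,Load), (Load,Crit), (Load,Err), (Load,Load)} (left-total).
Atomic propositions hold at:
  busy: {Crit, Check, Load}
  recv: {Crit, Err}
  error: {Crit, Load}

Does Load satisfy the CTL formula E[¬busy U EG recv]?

No

Sat(¬busy) = {Err, Store}
EG recv: greatest fixpoint, start Z0 = {Crit, Err}, keep only states in Sat with some successor in Z. Already a fixed point.
Sat(EG recv) = {Crit, Err}
E[¬busy U EG recv]: least fixpoint, start Z0 = Sat(EG recv) = {Crit, Err}, add states in Sat(¬busy) with some successor in Z. Z1 = {Crit, Err, Store}; fixed.
Sat(E[¬busy U EG recv]) = {Crit, Err, Store}
Load ∉ Sat(E[¬busy U EG recv]) = {Crit, Err, Store}, so the formula does not hold at Load.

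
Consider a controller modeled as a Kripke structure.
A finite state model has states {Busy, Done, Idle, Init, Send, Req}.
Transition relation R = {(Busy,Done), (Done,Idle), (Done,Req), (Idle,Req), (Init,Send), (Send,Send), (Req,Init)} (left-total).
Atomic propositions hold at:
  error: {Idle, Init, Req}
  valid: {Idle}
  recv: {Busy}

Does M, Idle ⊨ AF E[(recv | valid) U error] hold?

Yes

Sat(recv | valid) = {Busy, Idle}
E[(recv | valid) U error]: least fixpoint, start Z0 = Sat(error) = {Idle, Init, Req}, add states in Sat(recv | valid) with some successor in Z. Already a fixed point.
Sat(E[(recv | valid) U error]) = {Idle, Init, Req}
AF E[(recv | valid) U error]: least fixpoint, start Z0 = {Idle, Init, Req}, add states with every successor in Z. Z1 = {Done, Idle, Init, Req}; Z2 = {Busy, Done, Idle, Init, Req}; fixed.
Sat(AF E[(recv | valid) U error]) = {Busy, Done, Idle, Init, Req}
Idle ∈ Sat(AF E[(recv | valid) U error]) = {Busy, Done, Idle, Init, Req}, so the formula holds at Idle.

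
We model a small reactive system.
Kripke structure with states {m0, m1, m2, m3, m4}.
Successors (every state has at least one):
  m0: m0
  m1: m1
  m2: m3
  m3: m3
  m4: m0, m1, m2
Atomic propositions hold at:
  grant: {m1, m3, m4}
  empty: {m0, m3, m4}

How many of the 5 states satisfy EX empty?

4

Sat(EX empty) = {s : some successor in {m0, m3, m4}} = {m0, m2, m3, m4}
|Sat(EX empty)| = |{m0, m2, m3, m4}| = 4.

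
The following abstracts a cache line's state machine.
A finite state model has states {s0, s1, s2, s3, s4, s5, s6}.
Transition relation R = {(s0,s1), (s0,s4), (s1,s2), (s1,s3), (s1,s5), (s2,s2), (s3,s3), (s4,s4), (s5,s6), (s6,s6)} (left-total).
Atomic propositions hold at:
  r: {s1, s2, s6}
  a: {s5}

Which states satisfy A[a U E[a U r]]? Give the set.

{s1, s2, s5, s6}

E[a U r]: least fixpoint, start Z0 = Sat(r) = {s1, s2, s6}, add states in Sat(a) with some successor in Z. Z1 = {s1, s2, s5, s6}; fixed.
Sat(E[a U r]) = {s1, s2, s5, s6}
A[a U E[a U r]]: least fixpoint, start Z0 = Sat(E[a U r]) = {s1, s2, s5, s6}, add states in Sat(a) with every successor in Z. Already a fixed point.
Sat(A[a U E[a U r]]) = {s1, s2, s5, s6}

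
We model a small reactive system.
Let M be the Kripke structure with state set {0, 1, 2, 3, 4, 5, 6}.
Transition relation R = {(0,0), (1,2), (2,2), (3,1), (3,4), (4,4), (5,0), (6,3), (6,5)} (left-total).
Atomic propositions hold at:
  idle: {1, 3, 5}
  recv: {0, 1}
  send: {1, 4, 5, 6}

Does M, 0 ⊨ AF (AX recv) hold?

Sat(AX recv) = {s : every successor in {0, 1}} = {0, 5}
AF (AX recv): least fixpoint, start Z0 = {0, 5}, add states with every successor in Z. Already a fixed point.
Sat(AF (AX recv)) = {0, 5}
0 ∈ Sat(AF (AX recv)) = {0, 5}, so the formula holds at 0.

Yes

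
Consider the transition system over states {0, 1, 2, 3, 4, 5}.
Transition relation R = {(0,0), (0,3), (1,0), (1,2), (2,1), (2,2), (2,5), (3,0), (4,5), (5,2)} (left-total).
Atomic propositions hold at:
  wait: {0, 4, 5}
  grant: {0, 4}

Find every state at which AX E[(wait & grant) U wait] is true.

{3, 4}

Sat(wait & grant) = {0, 4}
E[(wait & grant) U wait]: least fixpoint, start Z0 = Sat(wait) = {0, 4, 5}, add states in Sat(wait & grant) with some successor in Z. Already a fixed point.
Sat(E[(wait & grant) U wait]) = {0, 4, 5}
Sat(AX E[(wait & grant) U wait]) = {s : every successor in {0, 4, 5}} = {3, 4}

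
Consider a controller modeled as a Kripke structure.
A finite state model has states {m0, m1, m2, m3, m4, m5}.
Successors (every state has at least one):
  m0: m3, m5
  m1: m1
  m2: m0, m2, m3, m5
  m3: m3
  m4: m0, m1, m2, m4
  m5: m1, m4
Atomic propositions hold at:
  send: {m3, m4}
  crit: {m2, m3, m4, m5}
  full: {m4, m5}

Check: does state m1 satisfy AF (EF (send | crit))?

Sat(send | crit) = {m2, m3, m4, m5}
EF (send | crit): least fixpoint, start Z0 = {m2, m3, m4, m5}, add states with some successor in Z. Z1 = {m0, m2, m3, m4, m5}; fixed.
Sat(EF (send | crit)) = {m0, m2, m3, m4, m5}
AF (EF (send | crit)): least fixpoint, start Z0 = {m0, m2, m3, m4, m5}, add states with every successor in Z. Already a fixed point.
Sat(AF (EF (send | crit))) = {m0, m2, m3, m4, m5}
m1 ∉ Sat(AF (EF (send | crit))) = {m0, m2, m3, m4, m5}, so the formula does not hold at m1.

No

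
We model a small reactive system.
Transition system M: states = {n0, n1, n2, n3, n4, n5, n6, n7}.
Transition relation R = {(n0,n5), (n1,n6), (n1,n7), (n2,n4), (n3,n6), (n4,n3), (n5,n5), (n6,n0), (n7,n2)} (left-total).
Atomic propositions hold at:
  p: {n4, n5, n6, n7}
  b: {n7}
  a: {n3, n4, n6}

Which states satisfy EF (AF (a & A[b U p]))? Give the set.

{n1, n2, n3, n4, n6, n7}

A[b U p]: least fixpoint, start Z0 = Sat(p) = {n4, n5, n6, n7}, add states in Sat(b) with every successor in Z. Already a fixed point.
Sat(A[b U p]) = {n4, n5, n6, n7}
Sat(a & A[b U p]) = {n4, n6}
AF (a & A[b U p]): least fixpoint, start Z0 = {n4, n6}, add states with every successor in Z. Z1 = {n2, n3, n4, n6}; Z2 = {n2, n3, n4, n6, n7}; Z3 = {n1, n2, n3, n4, n6, n7}; fixed.
Sat(AF (a & A[b U p])) = {n1, n2, n3, n4, n6, n7}
EF (AF (a & A[b U p])): least fixpoint, start Z0 = {n1, n2, n3, n4, n6, n7}, add states with some successor in Z. Already a fixed point.
Sat(EF (AF (a & A[b U p]))) = {n1, n2, n3, n4, n6, n7}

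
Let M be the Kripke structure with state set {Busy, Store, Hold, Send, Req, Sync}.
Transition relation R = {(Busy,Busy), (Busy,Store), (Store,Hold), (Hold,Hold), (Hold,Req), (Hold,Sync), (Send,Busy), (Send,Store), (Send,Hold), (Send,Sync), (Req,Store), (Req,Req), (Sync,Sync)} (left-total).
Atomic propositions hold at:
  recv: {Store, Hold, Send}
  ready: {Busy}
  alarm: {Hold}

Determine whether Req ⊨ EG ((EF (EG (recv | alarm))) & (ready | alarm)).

No

Sat(recv | alarm) = {Store, Hold, Send}
EG (recv | alarm): greatest fixpoint, start Z0 = {Store, Hold, Send}, keep only states in Sat with some successor in Z. Already a fixed point.
Sat(EG (recv | alarm)) = {Store, Hold, Send}
EF (EG (recv | alarm)): least fixpoint, start Z0 = {Store, Hold, Send}, add states with some successor in Z. Z1 = {Busy, Store, Hold, Send, Req}; fixed.
Sat(EF (EG (recv | alarm))) = {Busy, Store, Hold, Send, Req}
Sat(ready | alarm) = {Busy, Hold}
Sat((EF (EG (recv | alarm))) & (ready | alarm)) = {Busy, Hold}
EG ((EF (EG (recv | alarm))) & (ready | alarm)): greatest fixpoint, start Z0 = {Busy, Hold}, keep only states in Sat with some successor in Z. Already a fixed point.
Sat(EG ((EF (EG (recv | alarm))) & (ready | alarm))) = {Busy, Hold}
Req ∉ Sat(EG ((EF (EG (recv | alarm))) & (ready | alarm))) = {Busy, Hold}, so the formula does not hold at Req.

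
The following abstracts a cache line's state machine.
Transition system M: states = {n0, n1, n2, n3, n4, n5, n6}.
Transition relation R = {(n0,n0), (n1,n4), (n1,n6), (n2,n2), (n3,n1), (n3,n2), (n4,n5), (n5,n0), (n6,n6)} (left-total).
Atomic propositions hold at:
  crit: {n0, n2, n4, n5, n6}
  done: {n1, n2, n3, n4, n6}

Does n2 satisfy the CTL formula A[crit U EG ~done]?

Sat(~done) = {n0, n5}
EG ~done: greatest fixpoint, start Z0 = {n0, n5}, keep only states in Sat with some successor in Z. Already a fixed point.
Sat(EG ~done) = {n0, n5}
A[crit U EG ~done]: least fixpoint, start Z0 = Sat(EG ~done) = {n0, n5}, add states in Sat(crit) with every successor in Z. Z1 = {n0, n4, n5}; fixed.
Sat(A[crit U EG ~done]) = {n0, n4, n5}
n2 ∉ Sat(A[crit U EG ~done]) = {n0, n4, n5}, so the formula does not hold at n2.

No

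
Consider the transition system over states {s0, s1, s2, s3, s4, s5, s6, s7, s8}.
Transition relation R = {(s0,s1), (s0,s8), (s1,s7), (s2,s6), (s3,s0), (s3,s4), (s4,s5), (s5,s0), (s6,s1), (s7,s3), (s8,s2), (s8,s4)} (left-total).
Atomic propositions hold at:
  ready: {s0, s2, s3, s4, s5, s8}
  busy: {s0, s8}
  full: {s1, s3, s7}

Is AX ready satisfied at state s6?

No

Sat(AX ready) = {s : every successor in {s0, s2, s3, s4, s5, s8}} = {s3, s4, s5, s7, s8}
s6 ∉ Sat(AX ready) = {s3, s4, s5, s7, s8}, so the formula does not hold at s6.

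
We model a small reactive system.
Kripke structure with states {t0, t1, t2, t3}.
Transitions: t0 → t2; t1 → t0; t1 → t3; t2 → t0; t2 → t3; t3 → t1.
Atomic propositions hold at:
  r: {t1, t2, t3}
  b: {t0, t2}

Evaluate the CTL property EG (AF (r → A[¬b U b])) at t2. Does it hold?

Sat(¬b) = {t1, t3}
A[¬b U b]: least fixpoint, start Z0 = Sat(b) = {t0, t2}, add states in Sat(¬b) with every successor in Z. Already a fixed point.
Sat(A[¬b U b]) = {t0, t2}
Sat(r → A[¬b U b]) = {t0, t2}
AF (r → A[¬b U b]): least fixpoint, start Z0 = {t0, t2}, add states with every successor in Z. Already a fixed point.
Sat(AF (r → A[¬b U b])) = {t0, t2}
EG (AF (r → A[¬b U b])): greatest fixpoint, start Z0 = {t0, t2}, keep only states in Sat with some successor in Z. Already a fixed point.
Sat(EG (AF (r → A[¬b U b]))) = {t0, t2}
t2 ∈ Sat(EG (AF (r → A[¬b U b]))) = {t0, t2}, so the formula holds at t2.

Yes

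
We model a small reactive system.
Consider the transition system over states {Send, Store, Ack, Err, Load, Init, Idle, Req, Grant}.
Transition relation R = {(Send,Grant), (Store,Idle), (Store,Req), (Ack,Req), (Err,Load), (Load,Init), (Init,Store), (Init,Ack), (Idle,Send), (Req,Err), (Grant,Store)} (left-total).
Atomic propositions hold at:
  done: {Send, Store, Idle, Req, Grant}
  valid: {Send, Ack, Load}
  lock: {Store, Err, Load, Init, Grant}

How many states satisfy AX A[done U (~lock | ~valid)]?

Sat(~lock) = {Send, Ack, Idle, Req}
Sat(~valid) = {Store, Err, Init, Idle, Req, Grant}
Sat(~lock | ~valid) = {Send, Store, Ack, Err, Init, Idle, Req, Grant}
A[done U (~lock | ~valid)]: least fixpoint, start Z0 = Sat((~lock | ~valid)) = {Send, Store, Ack, Err, Init, Idle, Req, Grant}, add states in Sat(done) with every successor in Z. Already a fixed point.
Sat(A[done U (~lock | ~valid)]) = {Send, Store, Ack, Err, Init, Idle, Req, Grant}
Sat(AX A[done U (~lock | ~valid)]) = {s : every successor in {Send, Store, Ack, Err, Init, Idle, Req, Grant}} = {Send, Store, Ack, Load, Init, Idle, Req, Grant}
|Sat(AX A[done U (~lock | ~valid)])| = |{Send, Store, Ack, Load, Init, Idle, Req, Grant}| = 8.

8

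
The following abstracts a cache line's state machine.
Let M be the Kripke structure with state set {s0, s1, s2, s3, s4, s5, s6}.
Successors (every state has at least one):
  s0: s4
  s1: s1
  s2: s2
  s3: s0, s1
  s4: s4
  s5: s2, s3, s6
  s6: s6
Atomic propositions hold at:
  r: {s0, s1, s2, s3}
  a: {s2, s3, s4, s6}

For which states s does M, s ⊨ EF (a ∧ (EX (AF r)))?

{s2, s3, s5}

AF r: least fixpoint, start Z0 = {s0, s1, s2, s3}, add states with every successor in Z. Already a fixed point.
Sat(AF r) = {s0, s1, s2, s3}
Sat(EX (AF r)) = {s : some successor in {s0, s1, s2, s3}} = {s1, s2, s3, s5}
Sat(a ∧ (EX (AF r))) = {s2, s3}
EF (a ∧ (EX (AF r))): least fixpoint, start Z0 = {s2, s3}, add states with some successor in Z. Z1 = {s2, s3, s5}; fixed.
Sat(EF (a ∧ (EX (AF r)))) = {s2, s3, s5}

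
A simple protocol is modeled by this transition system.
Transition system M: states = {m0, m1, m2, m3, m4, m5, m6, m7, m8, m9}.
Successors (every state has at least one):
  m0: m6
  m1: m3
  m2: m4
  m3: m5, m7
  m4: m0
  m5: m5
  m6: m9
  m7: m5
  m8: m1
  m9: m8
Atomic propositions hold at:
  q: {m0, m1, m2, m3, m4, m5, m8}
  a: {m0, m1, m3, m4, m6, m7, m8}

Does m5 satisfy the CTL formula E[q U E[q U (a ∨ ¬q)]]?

Sat(¬q) = {m6, m7, m9}
Sat(a ∨ ¬q) = {m0, m1, m3, m4, m6, m7, m8, m9}
E[q U (a ∨ ¬q)]: least fixpoint, start Z0 = Sat((a ∨ ¬q)) = {m0, m1, m3, m4, m6, m7, m8, m9}, add states in Sat(q) with some successor in Z. Z1 = {m0, m1, m2, m3, m4, m6, m7, m8, m9}; fixed.
Sat(E[q U (a ∨ ¬q)]) = {m0, m1, m2, m3, m4, m6, m7, m8, m9}
E[q U E[q U (a ∨ ¬q)]]: least fixpoint, start Z0 = Sat(E[q U (a ∨ ¬q)]) = {m0, m1, m2, m3, m4, m6, m7, m8, m9}, add states in Sat(q) with some successor in Z. Already a fixed point.
Sat(E[q U E[q U (a ∨ ¬q)]]) = {m0, m1, m2, m3, m4, m6, m7, m8, m9}
m5 ∉ Sat(E[q U E[q U (a ∨ ¬q)]]) = {m0, m1, m2, m3, m4, m6, m7, m8, m9}, so the formula does not hold at m5.

No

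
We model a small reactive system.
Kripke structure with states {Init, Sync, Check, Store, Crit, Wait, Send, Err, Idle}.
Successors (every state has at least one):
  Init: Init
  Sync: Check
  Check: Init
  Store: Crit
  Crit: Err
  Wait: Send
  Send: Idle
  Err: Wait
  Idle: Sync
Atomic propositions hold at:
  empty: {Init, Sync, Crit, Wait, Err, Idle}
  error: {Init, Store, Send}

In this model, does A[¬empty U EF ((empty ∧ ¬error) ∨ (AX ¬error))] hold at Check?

No

Sat(¬empty) = {Check, Store, Send}
Sat(¬error) = {Sync, Check, Crit, Wait, Err, Idle}
Sat(empty ∧ ¬error) = {Sync, Crit, Wait, Err, Idle}
Sat(AX ¬error) = {s : every successor in {Sync, Check, Crit, Wait, Err, Idle}} = {Sync, Store, Crit, Send, Err, Idle}
Sat((empty ∧ ¬error) ∨ (AX ¬error)) = {Sync, Store, Crit, Wait, Send, Err, Idle}
EF ((empty ∧ ¬error) ∨ (AX ¬error)): least fixpoint, start Z0 = {Sync, Store, Crit, Wait, Send, Err, Idle}, add states with some successor in Z. Already a fixed point.
Sat(EF ((empty ∧ ¬error) ∨ (AX ¬error))) = {Sync, Store, Crit, Wait, Send, Err, Idle}
A[¬empty U EF ((empty ∧ ¬error) ∨ (AX ¬error))]: least fixpoint, start Z0 = Sat(EF ((empty ∧ ¬error) ∨ (AX ¬error))) = {Sync, Store, Crit, Wait, Send, Err, Idle}, add states in Sat(¬empty) with every successor in Z. Already a fixed point.
Sat(A[¬empty U EF ((empty ∧ ¬error) ∨ (AX ¬error))]) = {Sync, Store, Crit, Wait, Send, Err, Idle}
Check ∉ Sat(A[¬empty U EF ((empty ∧ ¬error) ∨ (AX ¬error))]) = {Sync, Store, Crit, Wait, Send, Err, Idle}, so the formula does not hold at Check.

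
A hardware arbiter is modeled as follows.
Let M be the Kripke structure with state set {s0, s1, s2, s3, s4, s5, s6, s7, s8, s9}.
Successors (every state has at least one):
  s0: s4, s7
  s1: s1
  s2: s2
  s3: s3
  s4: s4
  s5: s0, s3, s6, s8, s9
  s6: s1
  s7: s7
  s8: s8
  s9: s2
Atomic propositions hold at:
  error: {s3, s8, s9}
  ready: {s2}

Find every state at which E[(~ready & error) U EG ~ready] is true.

Sat(~ready) = {s0, s1, s3, s4, s5, s6, s7, s8, s9}
Sat(~ready & error) = {s3, s8, s9}
EG ~ready: greatest fixpoint, start Z0 = {s0, s1, s3, s4, s5, s6, s7, s8, s9}, keep only states in Sat with some successor in Z. Z1 = {s0, s1, s3, s4, s5, s6, s7, s8}; fixed.
Sat(EG ~ready) = {s0, s1, s3, s4, s5, s6, s7, s8}
E[(~ready & error) U EG ~ready]: least fixpoint, start Z0 = Sat(EG ~ready) = {s0, s1, s3, s4, s5, s6, s7, s8}, add states in Sat(~ready & error) with some successor in Z. Already a fixed point.
Sat(E[(~ready & error) U EG ~ready]) = {s0, s1, s3, s4, s5, s6, s7, s8}

{s0, s1, s3, s4, s5, s6, s7, s8}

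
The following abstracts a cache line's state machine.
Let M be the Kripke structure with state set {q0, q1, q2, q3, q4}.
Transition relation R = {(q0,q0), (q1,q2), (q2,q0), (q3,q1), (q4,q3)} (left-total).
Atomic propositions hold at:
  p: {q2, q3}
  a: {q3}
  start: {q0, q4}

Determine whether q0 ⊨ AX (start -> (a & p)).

Sat(a & p) = {q3}
Sat(start -> (a & p)) = {q1, q2, q3}
Sat(AX (start -> (a & p))) = {s : every successor in {q1, q2, q3}} = {q1, q3, q4}
q0 ∉ Sat(AX (start -> (a & p))) = {q1, q3, q4}, so the formula does not hold at q0.

No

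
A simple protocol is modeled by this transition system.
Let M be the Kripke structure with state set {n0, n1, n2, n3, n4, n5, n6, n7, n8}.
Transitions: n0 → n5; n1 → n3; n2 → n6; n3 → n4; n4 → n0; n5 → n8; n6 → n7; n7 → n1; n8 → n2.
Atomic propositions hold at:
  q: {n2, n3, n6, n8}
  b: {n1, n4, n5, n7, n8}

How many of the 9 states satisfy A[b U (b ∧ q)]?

2

Sat(b ∧ q) = {n8}
A[b U (b ∧ q)]: least fixpoint, start Z0 = Sat((b ∧ q)) = {n8}, add states in Sat(b) with every successor in Z. Z1 = {n5, n8}; fixed.
Sat(A[b U (b ∧ q)]) = {n5, n8}
|Sat(A[b U (b ∧ q)])| = |{n5, n8}| = 2.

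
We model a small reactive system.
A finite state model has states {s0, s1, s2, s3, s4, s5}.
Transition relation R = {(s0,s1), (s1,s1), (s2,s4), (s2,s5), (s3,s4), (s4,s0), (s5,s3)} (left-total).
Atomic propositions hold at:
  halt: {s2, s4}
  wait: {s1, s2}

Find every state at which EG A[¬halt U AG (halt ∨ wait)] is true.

{s0, s1}

Sat(¬halt) = {s0, s1, s3, s5}
Sat(halt ∨ wait) = {s1, s2, s4}
AG (halt ∨ wait): greatest fixpoint, start Z0 = {s1, s2, s4}, keep only states in Sat with every successor in Z. Z1 = {s1}; fixed.
Sat(AG (halt ∨ wait)) = {s1}
A[¬halt U AG (halt ∨ wait)]: least fixpoint, start Z0 = Sat(AG (halt ∨ wait)) = {s1}, add states in Sat(¬halt) with every successor in Z. Z1 = {s0, s1}; fixed.
Sat(A[¬halt U AG (halt ∨ wait)]) = {s0, s1}
EG A[¬halt U AG (halt ∨ wait)]: greatest fixpoint, start Z0 = {s0, s1}, keep only states in Sat with some successor in Z. Already a fixed point.
Sat(EG A[¬halt U AG (halt ∨ wait)]) = {s0, s1}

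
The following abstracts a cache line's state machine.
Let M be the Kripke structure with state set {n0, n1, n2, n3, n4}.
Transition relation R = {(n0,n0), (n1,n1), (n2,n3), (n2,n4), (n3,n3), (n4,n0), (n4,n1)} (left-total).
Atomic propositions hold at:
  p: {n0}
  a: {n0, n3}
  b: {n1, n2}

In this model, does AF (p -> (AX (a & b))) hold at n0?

No

Sat(a & b) = ∅
Sat(AX (a & b)) = {s : every successor in ∅} = ∅
Sat(p -> (AX (a & b))) = {n1, n2, n3, n4}
AF (p -> (AX (a & b))): least fixpoint, start Z0 = {n1, n2, n3, n4}, add states with every successor in Z. Already a fixed point.
Sat(AF (p -> (AX (a & b)))) = {n1, n2, n3, n4}
n0 ∉ Sat(AF (p -> (AX (a & b)))) = {n1, n2, n3, n4}, so the formula does not hold at n0.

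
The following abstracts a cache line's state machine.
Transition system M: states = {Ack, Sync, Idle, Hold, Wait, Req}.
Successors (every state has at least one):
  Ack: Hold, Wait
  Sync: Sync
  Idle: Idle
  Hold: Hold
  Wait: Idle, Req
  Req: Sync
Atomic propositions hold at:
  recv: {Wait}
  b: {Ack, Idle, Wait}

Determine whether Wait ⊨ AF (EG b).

EG b: greatest fixpoint, start Z0 = {Ack, Idle, Wait}, keep only states in Sat with some successor in Z. Already a fixed point.
Sat(EG b) = {Ack, Idle, Wait}
AF (EG b): least fixpoint, start Z0 = {Ack, Idle, Wait}, add states with every successor in Z. Already a fixed point.
Sat(AF (EG b)) = {Ack, Idle, Wait}
Wait ∈ Sat(AF (EG b)) = {Ack, Idle, Wait}, so the formula holds at Wait.

Yes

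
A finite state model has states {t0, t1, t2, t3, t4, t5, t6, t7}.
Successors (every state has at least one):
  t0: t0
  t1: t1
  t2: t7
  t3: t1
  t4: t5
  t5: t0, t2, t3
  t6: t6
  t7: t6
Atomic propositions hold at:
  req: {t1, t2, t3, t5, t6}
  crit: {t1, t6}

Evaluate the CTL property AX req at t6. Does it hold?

Yes

Sat(AX req) = {s : every successor in {t1, t2, t3, t5, t6}} = {t1, t3, t4, t6, t7}
t6 ∈ Sat(AX req) = {t1, t3, t4, t6, t7}, so the formula holds at t6.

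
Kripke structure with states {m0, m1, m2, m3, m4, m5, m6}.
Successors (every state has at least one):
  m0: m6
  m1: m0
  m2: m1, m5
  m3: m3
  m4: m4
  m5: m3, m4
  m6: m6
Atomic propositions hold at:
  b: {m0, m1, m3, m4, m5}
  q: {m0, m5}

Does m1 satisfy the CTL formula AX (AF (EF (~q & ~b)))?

Sat(~q) = {m1, m2, m3, m4, m6}
Sat(~b) = {m2, m6}
Sat(~q & ~b) = {m2, m6}
EF (~q & ~b): least fixpoint, start Z0 = {m2, m6}, add states with some successor in Z. Z1 = {m0, m2, m6}; Z2 = {m0, m1, m2, m6}; fixed.
Sat(EF (~q & ~b)) = {m0, m1, m2, m6}
AF (EF (~q & ~b)): least fixpoint, start Z0 = {m0, m1, m2, m6}, add states with every successor in Z. Already a fixed point.
Sat(AF (EF (~q & ~b))) = {m0, m1, m2, m6}
Sat(AX (AF (EF (~q & ~b)))) = {s : every successor in {m0, m1, m2, m6}} = {m0, m1, m6}
m1 ∈ Sat(AX (AF (EF (~q & ~b)))) = {m0, m1, m6}, so the formula holds at m1.

Yes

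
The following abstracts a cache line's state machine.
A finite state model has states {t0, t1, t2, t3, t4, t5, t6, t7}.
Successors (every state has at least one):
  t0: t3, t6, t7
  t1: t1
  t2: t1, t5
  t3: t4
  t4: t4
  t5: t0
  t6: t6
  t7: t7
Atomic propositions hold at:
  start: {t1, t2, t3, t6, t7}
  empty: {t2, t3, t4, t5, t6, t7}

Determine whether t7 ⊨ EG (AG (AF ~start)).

Sat(~start) = {t0, t4, t5}
AF ~start: least fixpoint, start Z0 = {t0, t4, t5}, add states with every successor in Z. Z1 = {t0, t3, t4, t5}; fixed.
Sat(AF ~start) = {t0, t3, t4, t5}
AG (AF ~start): greatest fixpoint, start Z0 = {t0, t3, t4, t5}, keep only states in Sat with every successor in Z. Z1 = {t3, t4, t5}; Z2 = {t3, t4}; fixed.
Sat(AG (AF ~start)) = {t3, t4}
EG (AG (AF ~start)): greatest fixpoint, start Z0 = {t3, t4}, keep only states in Sat with some successor in Z. Already a fixed point.
Sat(EG (AG (AF ~start))) = {t3, t4}
t7 ∉ Sat(EG (AG (AF ~start))) = {t3, t4}, so the formula does not hold at t7.

No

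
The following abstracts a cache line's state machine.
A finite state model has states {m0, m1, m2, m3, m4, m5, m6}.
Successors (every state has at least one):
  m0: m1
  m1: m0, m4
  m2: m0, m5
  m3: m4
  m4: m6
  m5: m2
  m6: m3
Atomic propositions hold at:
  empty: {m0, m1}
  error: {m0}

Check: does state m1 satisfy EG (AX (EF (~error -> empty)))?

Sat(~error) = {m1, m2, m3, m4, m5, m6}
Sat(~error -> empty) = {m0, m1}
EF (~error -> empty): least fixpoint, start Z0 = {m0, m1}, add states with some successor in Z. Z1 = {m0, m1, m2}; Z2 = {m0, m1, m2, m5}; fixed.
Sat(EF (~error -> empty)) = {m0, m1, m2, m5}
Sat(AX (EF (~error -> empty))) = {s : every successor in {m0, m1, m2, m5}} = {m0, m2, m5}
EG (AX (EF (~error -> empty))): greatest fixpoint, start Z0 = {m0, m2, m5}, keep only states in Sat with some successor in Z. Z1 = {m2, m5}; fixed.
Sat(EG (AX (EF (~error -> empty)))) = {m2, m5}
m1 ∉ Sat(EG (AX (EF (~error -> empty)))) = {m2, m5}, so the formula does not hold at m1.

No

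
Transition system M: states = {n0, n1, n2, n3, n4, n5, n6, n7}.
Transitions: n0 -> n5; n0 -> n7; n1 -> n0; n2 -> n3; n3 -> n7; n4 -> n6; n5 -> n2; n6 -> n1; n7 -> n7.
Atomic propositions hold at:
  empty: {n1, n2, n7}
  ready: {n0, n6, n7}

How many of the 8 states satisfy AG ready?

AG ready: greatest fixpoint, start Z0 = {n0, n6, n7}, keep only states in Sat with every successor in Z. Z1 = {n7}; fixed.
Sat(AG ready) = {n7}
|Sat(AG ready)| = |{n7}| = 1.

1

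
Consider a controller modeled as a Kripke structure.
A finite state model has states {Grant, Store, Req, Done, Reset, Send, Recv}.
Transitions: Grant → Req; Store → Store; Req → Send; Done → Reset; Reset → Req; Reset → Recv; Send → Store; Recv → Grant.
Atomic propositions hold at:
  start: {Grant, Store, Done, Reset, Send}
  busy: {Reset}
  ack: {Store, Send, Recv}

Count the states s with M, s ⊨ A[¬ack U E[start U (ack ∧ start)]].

Sat(¬ack) = {Grant, Req, Done, Reset}
Sat(ack ∧ start) = {Store, Send}
E[start U (ack ∧ start)]: least fixpoint, start Z0 = Sat((ack ∧ start)) = {Store, Send}, add states in Sat(start) with some successor in Z. Already a fixed point.
Sat(E[start U (ack ∧ start)]) = {Store, Send}
A[¬ack U E[start U (ack ∧ start)]]: least fixpoint, start Z0 = Sat(E[start U (ack ∧ start)]) = {Store, Send}, add states in Sat(¬ack) with every successor in Z. Z1 = {Store, Req, Send}; Z2 = {Grant, Store, Req, Send}; fixed.
Sat(A[¬ack U E[start U (ack ∧ start)]]) = {Grant, Store, Req, Send}
|Sat(A[¬ack U E[start U (ack ∧ start)]])| = |{Grant, Store, Req, Send}| = 4.

4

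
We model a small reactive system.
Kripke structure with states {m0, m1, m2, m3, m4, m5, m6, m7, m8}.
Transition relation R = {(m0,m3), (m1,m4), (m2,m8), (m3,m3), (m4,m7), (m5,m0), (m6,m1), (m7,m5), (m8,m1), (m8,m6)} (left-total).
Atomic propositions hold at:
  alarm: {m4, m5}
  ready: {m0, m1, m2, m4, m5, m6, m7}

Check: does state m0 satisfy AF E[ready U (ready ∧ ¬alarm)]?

Sat(¬alarm) = {m0, m1, m2, m3, m6, m7, m8}
Sat(ready ∧ ¬alarm) = {m0, m1, m2, m6, m7}
E[ready U (ready ∧ ¬alarm)]: least fixpoint, start Z0 = Sat((ready ∧ ¬alarm)) = {m0, m1, m2, m6, m7}, add states in Sat(ready) with some successor in Z. Z1 = {m0, m1, m2, m4, m5, m6, m7}; fixed.
Sat(E[ready U (ready ∧ ¬alarm)]) = {m0, m1, m2, m4, m5, m6, m7}
AF E[ready U (ready ∧ ¬alarm)]: least fixpoint, start Z0 = {m0, m1, m2, m4, m5, m6, m7}, add states with every successor in Z. Z1 = {m0, m1, m2, m4, m5, m6, m7, m8}; fixed.
Sat(AF E[ready U (ready ∧ ¬alarm)]) = {m0, m1, m2, m4, m5, m6, m7, m8}
m0 ∈ Sat(AF E[ready U (ready ∧ ¬alarm)]) = {m0, m1, m2, m4, m5, m6, m7, m8}, so the formula holds at m0.

Yes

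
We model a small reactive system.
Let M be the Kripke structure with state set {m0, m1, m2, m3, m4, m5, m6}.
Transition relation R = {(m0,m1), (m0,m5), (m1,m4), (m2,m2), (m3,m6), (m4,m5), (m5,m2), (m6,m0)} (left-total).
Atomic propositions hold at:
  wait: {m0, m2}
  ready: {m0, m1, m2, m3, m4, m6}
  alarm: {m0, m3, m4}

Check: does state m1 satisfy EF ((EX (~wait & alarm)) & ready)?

Sat(~wait) = {m1, m3, m4, m5, m6}
Sat(~wait & alarm) = {m3, m4}
Sat(EX (~wait & alarm)) = {s : some successor in {m3, m4}} = {m1}
Sat((EX (~wait & alarm)) & ready) = {m1}
EF ((EX (~wait & alarm)) & ready): least fixpoint, start Z0 = {m1}, add states with some successor in Z. Z1 = {m0, m1}; Z2 = {m0, m1, m6}; Z3 = {m0, m1, m3, m6}; fixed.
Sat(EF ((EX (~wait & alarm)) & ready)) = {m0, m1, m3, m6}
m1 ∈ Sat(EF ((EX (~wait & alarm)) & ready)) = {m0, m1, m3, m6}, so the formula holds at m1.

Yes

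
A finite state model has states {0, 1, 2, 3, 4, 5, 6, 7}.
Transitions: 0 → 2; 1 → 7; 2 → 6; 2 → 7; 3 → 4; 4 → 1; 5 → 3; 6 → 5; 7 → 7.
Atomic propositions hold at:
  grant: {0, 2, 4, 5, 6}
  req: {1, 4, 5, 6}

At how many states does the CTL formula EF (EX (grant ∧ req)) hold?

Sat(grant ∧ req) = {4, 5, 6}
Sat(EX (grant ∧ req)) = {s : some successor in {4, 5, 6}} = {2, 3, 6}
EF (EX (grant ∧ req)): least fixpoint, start Z0 = {2, 3, 6}, add states with some successor in Z. Z1 = {0, 2, 3, 5, 6}; fixed.
Sat(EF (EX (grant ∧ req))) = {0, 2, 3, 5, 6}
|Sat(EF (EX (grant ∧ req)))| = |{0, 2, 3, 5, 6}| = 5.

5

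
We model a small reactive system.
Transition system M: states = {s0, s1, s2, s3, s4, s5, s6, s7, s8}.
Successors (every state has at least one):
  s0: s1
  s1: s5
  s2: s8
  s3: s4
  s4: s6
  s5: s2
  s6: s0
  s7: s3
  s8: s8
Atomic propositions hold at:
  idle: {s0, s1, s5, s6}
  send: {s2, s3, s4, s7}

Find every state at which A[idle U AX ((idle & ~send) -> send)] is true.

Sat(~send) = {s0, s1, s5, s6, s8}
Sat(idle & ~send) = {s0, s1, s5, s6}
Sat((idle & ~send) -> send) = {s2, s3, s4, s7, s8}
Sat(AX ((idle & ~send) -> send)) = {s : every successor in {s2, s3, s4, s7, s8}} = {s2, s3, s5, s7, s8}
A[idle U AX ((idle & ~send) -> send)]: least fixpoint, start Z0 = Sat(AX ((idle & ~send) -> send)) = {s2, s3, s5, s7, s8}, add states in Sat(idle) with every successor in Z. Z1 = {s1, s2, s3, s5, s7, s8}; Z2 = {s0, s1, s2, s3, s5, s7, s8}; Z3 = {s0, s1, s2, s3, s5, s6, s7, s8}; fixed.
Sat(A[idle U AX ((idle & ~send) -> send)]) = {s0, s1, s2, s3, s5, s6, s7, s8}

{s0, s1, s2, s3, s5, s6, s7, s8}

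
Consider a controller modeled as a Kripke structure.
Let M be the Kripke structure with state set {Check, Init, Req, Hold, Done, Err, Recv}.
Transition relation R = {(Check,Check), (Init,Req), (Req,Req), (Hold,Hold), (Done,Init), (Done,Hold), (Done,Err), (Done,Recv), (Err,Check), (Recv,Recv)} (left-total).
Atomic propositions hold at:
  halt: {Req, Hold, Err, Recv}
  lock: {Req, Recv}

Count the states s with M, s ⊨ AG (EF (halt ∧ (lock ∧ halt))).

Sat(lock ∧ halt) = {Req, Recv}
Sat(halt ∧ (lock ∧ halt)) = {Req, Recv}
EF (halt ∧ (lock ∧ halt)): least fixpoint, start Z0 = {Req, Recv}, add states with some successor in Z. Z1 = {Init, Req, Done, Recv}; fixed.
Sat(EF (halt ∧ (lock ∧ halt))) = {Init, Req, Done, Recv}
AG (EF (halt ∧ (lock ∧ halt))): greatest fixpoint, start Z0 = {Init, Req, Done, Recv}, keep only states in Sat with every successor in Z. Z1 = {Init, Req, Recv}; fixed.
Sat(AG (EF (halt ∧ (lock ∧ halt)))) = {Init, Req, Recv}
|Sat(AG (EF (halt ∧ (lock ∧ halt))))| = |{Init, Req, Recv}| = 3.

3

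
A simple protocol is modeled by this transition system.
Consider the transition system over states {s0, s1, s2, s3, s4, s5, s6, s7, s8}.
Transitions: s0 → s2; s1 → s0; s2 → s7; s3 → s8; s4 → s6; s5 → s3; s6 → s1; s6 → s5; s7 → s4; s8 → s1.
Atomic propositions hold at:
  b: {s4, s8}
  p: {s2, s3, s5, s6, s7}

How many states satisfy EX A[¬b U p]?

Sat(¬b) = {s0, s1, s2, s3, s5, s6, s7}
A[¬b U p]: least fixpoint, start Z0 = Sat(p) = {s2, s3, s5, s6, s7}, add states in Sat(¬b) with every successor in Z. Z1 = {s0, s2, s3, s5, s6, s7}; Z2 = {s0, s1, s2, s3, s5, s6, s7}; fixed.
Sat(A[¬b U p]) = {s0, s1, s2, s3, s5, s6, s7}
Sat(EX A[¬b U p]) = {s : some successor in {s0, s1, s2, s3, s5, s6, s7}} = {s0, s1, s2, s4, s5, s6, s8}
|Sat(EX A[¬b U p])| = |{s0, s1, s2, s4, s5, s6, s8}| = 7.

7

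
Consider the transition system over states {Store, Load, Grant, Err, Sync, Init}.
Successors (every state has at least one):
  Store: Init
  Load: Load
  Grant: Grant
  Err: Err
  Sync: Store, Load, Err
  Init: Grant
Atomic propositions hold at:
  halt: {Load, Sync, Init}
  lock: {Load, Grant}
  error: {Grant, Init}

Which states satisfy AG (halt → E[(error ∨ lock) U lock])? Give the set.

Sat(error ∨ lock) = {Load, Grant, Init}
E[(error ∨ lock) U lock]: least fixpoint, start Z0 = Sat(lock) = {Load, Grant}, add states in Sat(error ∨ lock) with some successor in Z. Z1 = {Load, Grant, Init}; fixed.
Sat(E[(error ∨ lock) U lock]) = {Load, Grant, Init}
Sat(halt → E[(error ∨ lock) U lock]) = {Store, Load, Grant, Err, Init}
AG (halt → E[(error ∨ lock) U lock]): greatest fixpoint, start Z0 = {Store, Load, Grant, Err, Init}, keep only states in Sat with every successor in Z. Already a fixed point.
Sat(AG (halt → E[(error ∨ lock) U lock])) = {Store, Load, Grant, Err, Init}

{Store, Load, Grant, Err, Init}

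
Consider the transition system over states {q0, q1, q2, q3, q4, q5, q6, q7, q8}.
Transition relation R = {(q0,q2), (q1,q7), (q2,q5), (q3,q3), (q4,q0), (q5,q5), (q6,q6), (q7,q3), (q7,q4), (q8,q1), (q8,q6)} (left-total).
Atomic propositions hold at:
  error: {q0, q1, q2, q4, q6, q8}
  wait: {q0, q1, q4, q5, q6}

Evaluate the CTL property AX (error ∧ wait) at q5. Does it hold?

No

Sat(error ∧ wait) = {q0, q1, q4, q6}
Sat(AX (error ∧ wait)) = {s : every successor in {q0, q1, q4, q6}} = {q4, q6, q8}
q5 ∉ Sat(AX (error ∧ wait)) = {q4, q6, q8}, so the formula does not hold at q5.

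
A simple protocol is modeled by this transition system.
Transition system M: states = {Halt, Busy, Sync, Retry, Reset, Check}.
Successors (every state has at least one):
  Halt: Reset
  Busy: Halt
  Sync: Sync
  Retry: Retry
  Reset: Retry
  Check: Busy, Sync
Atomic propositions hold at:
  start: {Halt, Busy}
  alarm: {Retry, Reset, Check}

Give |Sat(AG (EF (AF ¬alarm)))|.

1

Sat(¬alarm) = {Halt, Busy, Sync}
AF ¬alarm: least fixpoint, start Z0 = {Halt, Busy, Sync}, add states with every successor in Z. Z1 = {Halt, Busy, Sync, Check}; fixed.
Sat(AF ¬alarm) = {Halt, Busy, Sync, Check}
EF (AF ¬alarm): least fixpoint, start Z0 = {Halt, Busy, Sync, Check}, add states with some successor in Z. Already a fixed point.
Sat(EF (AF ¬alarm)) = {Halt, Busy, Sync, Check}
AG (EF (AF ¬alarm)): greatest fixpoint, start Z0 = {Halt, Busy, Sync, Check}, keep only states in Sat with every successor in Z. Z1 = {Busy, Sync, Check}; Z2 = {Sync, Check}; Z3 = {Sync}; fixed.
Sat(AG (EF (AF ¬alarm))) = {Sync}
|Sat(AG (EF (AF ¬alarm)))| = |{Sync}| = 1.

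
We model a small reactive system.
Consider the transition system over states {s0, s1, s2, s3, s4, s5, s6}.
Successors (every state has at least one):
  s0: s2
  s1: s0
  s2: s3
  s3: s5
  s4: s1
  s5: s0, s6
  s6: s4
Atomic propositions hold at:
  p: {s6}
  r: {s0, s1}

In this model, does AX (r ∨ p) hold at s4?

Sat(r ∨ p) = {s0, s1, s6}
Sat(AX (r ∨ p)) = {s : every successor in {s0, s1, s6}} = {s1, s4, s5}
s4 ∈ Sat(AX (r ∨ p)) = {s1, s4, s5}, so the formula holds at s4.

Yes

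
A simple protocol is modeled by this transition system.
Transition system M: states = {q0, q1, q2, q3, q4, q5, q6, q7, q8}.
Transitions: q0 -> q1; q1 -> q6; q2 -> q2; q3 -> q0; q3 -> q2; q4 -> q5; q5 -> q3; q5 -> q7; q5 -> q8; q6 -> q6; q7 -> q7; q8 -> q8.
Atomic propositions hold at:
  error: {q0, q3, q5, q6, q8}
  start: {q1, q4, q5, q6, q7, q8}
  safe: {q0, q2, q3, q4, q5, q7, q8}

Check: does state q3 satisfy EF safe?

Yes

EF safe: least fixpoint, start Z0 = {q0, q2, q3, q4, q5, q7, q8}, add states with some successor in Z. Already a fixed point.
Sat(EF safe) = {q0, q2, q3, q4, q5, q7, q8}
q3 ∈ Sat(EF safe) = {q0, q2, q3, q4, q5, q7, q8}, so the formula holds at q3.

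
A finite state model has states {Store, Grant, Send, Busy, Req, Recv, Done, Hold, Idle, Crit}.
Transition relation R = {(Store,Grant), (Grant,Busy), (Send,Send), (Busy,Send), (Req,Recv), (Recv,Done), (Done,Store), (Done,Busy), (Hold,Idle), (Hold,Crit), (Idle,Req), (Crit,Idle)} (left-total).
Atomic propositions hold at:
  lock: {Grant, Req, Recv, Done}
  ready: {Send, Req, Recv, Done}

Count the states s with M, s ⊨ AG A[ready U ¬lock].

2

Sat(¬lock) = {Store, Send, Busy, Hold, Idle, Crit}
A[ready U ¬lock]: least fixpoint, start Z0 = Sat(¬lock) = {Store, Send, Busy, Hold, Idle, Crit}, add states in Sat(ready) with every successor in Z. Z1 = {Store, Send, Busy, Done, Hold, Idle, Crit}; Z2 = {Store, Send, Busy, Recv, Done, Hold, Idle, Crit}; Z3 = {Store, Send, Busy, Req, Recv, Done, Hold, Idle, Crit}; fixed.
Sat(A[ready U ¬lock]) = {Store, Send, Busy, Req, Recv, Done, Hold, Idle, Crit}
AG A[ready U ¬lock]: greatest fixpoint, start Z0 = {Store, Send, Busy, Req, Recv, Done, Hold, Idle, Crit}, keep only states in Sat with every successor in Z. Z1 = {Send, Busy, Req, Recv, Done, Hold, Idle, Crit}; Z2 = {Send, Busy, Req, Recv, Hold, Idle, Crit}; Z3 = {Send, Busy, Req, Hold, Idle, Crit}; Z4 = {Send, Busy, Hold, Idle, Crit}; Z5 = {Send, Busy, Hold, Crit}; Z6 = {Send, Busy}; fixed.
Sat(AG A[ready U ¬lock]) = {Send, Busy}
|Sat(AG A[ready U ¬lock])| = |{Send, Busy}| = 2.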